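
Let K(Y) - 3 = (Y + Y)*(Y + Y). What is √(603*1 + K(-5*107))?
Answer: √1145506 ≈ 1070.3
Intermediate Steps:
K(Y) = 3 + 4*Y² (K(Y) = 3 + (Y + Y)*(Y + Y) = 3 + (2*Y)*(2*Y) = 3 + 4*Y²)
√(603*1 + K(-5*107)) = √(603*1 + (3 + 4*(-5*107)²)) = √(603 + (3 + 4*(-535)²)) = √(603 + (3 + 4*286225)) = √(603 + (3 + 1144900)) = √(603 + 1144903) = √1145506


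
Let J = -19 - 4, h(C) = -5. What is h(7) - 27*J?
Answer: 616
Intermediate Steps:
J = -23
h(7) - 27*J = -5 - 27*(-23) = -5 + 621 = 616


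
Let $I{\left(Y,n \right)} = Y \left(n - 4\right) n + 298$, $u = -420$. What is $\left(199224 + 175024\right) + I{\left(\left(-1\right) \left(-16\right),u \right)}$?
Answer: $3223826$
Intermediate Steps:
$I{\left(Y,n \right)} = 298 + Y n \left(-4 + n\right)$ ($I{\left(Y,n \right)} = Y \left(-4 + n\right) n + 298 = Y n \left(-4 + n\right) + 298 = 298 + Y n \left(-4 + n\right)$)
$\left(199224 + 175024\right) + I{\left(\left(-1\right) \left(-16\right),u \right)} = \left(199224 + 175024\right) + \left(298 + \left(-1\right) \left(-16\right) \left(-420\right)^{2} - 4 \left(\left(-1\right) \left(-16\right)\right) \left(-420\right)\right) = 374248 + \left(298 + 16 \cdot 176400 - 64 \left(-420\right)\right) = 374248 + \left(298 + 2822400 + 26880\right) = 374248 + 2849578 = 3223826$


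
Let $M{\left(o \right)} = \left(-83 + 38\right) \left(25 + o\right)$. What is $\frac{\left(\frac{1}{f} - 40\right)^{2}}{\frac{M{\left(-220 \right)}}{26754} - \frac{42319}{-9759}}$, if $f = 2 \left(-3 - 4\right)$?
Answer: $\frac{21499535673}{62453218} \approx 344.25$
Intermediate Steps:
$M{\left(o \right)} = -1125 - 45 o$ ($M{\left(o \right)} = - 45 \left(25 + o\right) = -1125 - 45 o$)
$f = -14$ ($f = 2 \left(-7\right) = -14$)
$\frac{\left(\frac{1}{f} - 40\right)^{2}}{\frac{M{\left(-220 \right)}}{26754} - \frac{42319}{-9759}} = \frac{\left(\frac{1}{-14} - 40\right)^{2}}{\frac{-1125 - -9900}{26754} - \frac{42319}{-9759}} = \frac{\left(- \frac{1}{14} - 40\right)^{2}}{\left(-1125 + 9900\right) \frac{1}{26754} - - \frac{42319}{9759}} = \frac{\left(- \frac{561}{14}\right)^{2}}{8775 \cdot \frac{1}{26754} + \frac{42319}{9759}} = \frac{314721}{196 \left(\frac{225}{686} + \frac{42319}{9759}\right)} = \frac{314721}{196 \cdot \frac{31226609}{6694674}} = \frac{314721}{196} \cdot \frac{6694674}{31226609} = \frac{21499535673}{62453218}$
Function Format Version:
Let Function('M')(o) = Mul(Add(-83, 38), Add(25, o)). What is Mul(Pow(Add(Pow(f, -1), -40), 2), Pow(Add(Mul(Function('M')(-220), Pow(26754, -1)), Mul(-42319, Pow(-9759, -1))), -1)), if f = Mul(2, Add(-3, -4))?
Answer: Rational(21499535673, 62453218) ≈ 344.25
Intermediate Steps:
Function('M')(o) = Add(-1125, Mul(-45, o)) (Function('M')(o) = Mul(-45, Add(25, o)) = Add(-1125, Mul(-45, o)))
f = -14 (f = Mul(2, -7) = -14)
Mul(Pow(Add(Pow(f, -1), -40), 2), Pow(Add(Mul(Function('M')(-220), Pow(26754, -1)), Mul(-42319, Pow(-9759, -1))), -1)) = Mul(Pow(Add(Pow(-14, -1), -40), 2), Pow(Add(Mul(Add(-1125, Mul(-45, -220)), Pow(26754, -1)), Mul(-42319, Pow(-9759, -1))), -1)) = Mul(Pow(Add(Rational(-1, 14), -40), 2), Pow(Add(Mul(Add(-1125, 9900), Rational(1, 26754)), Mul(-42319, Rational(-1, 9759))), -1)) = Mul(Pow(Rational(-561, 14), 2), Pow(Add(Mul(8775, Rational(1, 26754)), Rational(42319, 9759)), -1)) = Mul(Rational(314721, 196), Pow(Add(Rational(225, 686), Rational(42319, 9759)), -1)) = Mul(Rational(314721, 196), Pow(Rational(31226609, 6694674), -1)) = Mul(Rational(314721, 196), Rational(6694674, 31226609)) = Rational(21499535673, 62453218)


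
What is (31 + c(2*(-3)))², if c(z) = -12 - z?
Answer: 625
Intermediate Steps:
(31 + c(2*(-3)))² = (31 + (-12 - 2*(-3)))² = (31 + (-12 - 1*(-6)))² = (31 + (-12 + 6))² = (31 - 6)² = 25² = 625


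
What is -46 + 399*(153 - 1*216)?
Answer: -25183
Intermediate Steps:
-46 + 399*(153 - 1*216) = -46 + 399*(153 - 216) = -46 + 399*(-63) = -46 - 25137 = -25183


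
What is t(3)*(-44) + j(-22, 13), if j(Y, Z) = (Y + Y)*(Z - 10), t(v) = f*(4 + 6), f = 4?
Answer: -1892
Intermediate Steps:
t(v) = 40 (t(v) = 4*(4 + 6) = 4*10 = 40)
j(Y, Z) = 2*Y*(-10 + Z) (j(Y, Z) = (2*Y)*(-10 + Z) = 2*Y*(-10 + Z))
t(3)*(-44) + j(-22, 13) = 40*(-44) + 2*(-22)*(-10 + 13) = -1760 + 2*(-22)*3 = -1760 - 132 = -1892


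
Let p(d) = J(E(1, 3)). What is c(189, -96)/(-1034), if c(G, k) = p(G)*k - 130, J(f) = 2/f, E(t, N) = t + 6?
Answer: 551/3619 ≈ 0.15225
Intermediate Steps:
E(t, N) = 6 + t
p(d) = 2/7 (p(d) = 2/(6 + 1) = 2/7)
c(G, k) = -130 + 2*k/7 (c(G, k) = 2*k/7 - 130 = -130 + 2*k/7)
c(189, -96)/(-1034) = (-130 + (2/7)*(-96))/(-1034) = (-130 - 192/7)*(-1/1034) = -1102/7*(-1/1034) = 551/3619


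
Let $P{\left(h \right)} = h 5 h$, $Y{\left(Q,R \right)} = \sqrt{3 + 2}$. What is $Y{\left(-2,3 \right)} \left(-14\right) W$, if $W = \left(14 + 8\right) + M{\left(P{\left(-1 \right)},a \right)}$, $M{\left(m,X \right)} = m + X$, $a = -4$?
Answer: $- 322 \sqrt{5} \approx -720.01$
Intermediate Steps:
$Y{\left(Q,R \right)} = \sqrt{5}$
$P{\left(h \right)} = 5 h^{2}$ ($P{\left(h \right)} = 5 h h = 5 h^{2}$)
$M{\left(m,X \right)} = X + m$
$W = 23$ ($W = \left(14 + 8\right) - \left(4 - 5 \left(-1\right)^{2}\right) = 22 + \left(-4 + 5 \cdot 1\right) = 22 + \left(-4 + 5\right) = 22 + 1 = 23$)
$Y{\left(-2,3 \right)} \left(-14\right) W = \sqrt{5} \left(-14\right) 23 = - 14 \sqrt{5} \cdot 23 = - 322 \sqrt{5}$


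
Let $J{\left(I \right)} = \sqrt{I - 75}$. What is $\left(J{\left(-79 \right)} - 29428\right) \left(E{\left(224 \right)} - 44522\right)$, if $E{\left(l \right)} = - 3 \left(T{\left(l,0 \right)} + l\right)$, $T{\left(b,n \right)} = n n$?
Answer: $1329969032 - 45194 i \sqrt{154} \approx 1.33 \cdot 10^{9} - 5.6084 \cdot 10^{5} i$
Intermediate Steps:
$T{\left(b,n \right)} = n^{2}$
$J{\left(I \right)} = \sqrt{-75 + I}$
$E{\left(l \right)} = - 3 l$ ($E{\left(l \right)} = - 3 \left(0^{2} + l\right) = - 3 \left(0 + l\right) = - 3 l$)
$\left(J{\left(-79 \right)} - 29428\right) \left(E{\left(224 \right)} - 44522\right) = \left(\sqrt{-75 - 79} - 29428\right) \left(\left(-3\right) 224 - 44522\right) = \left(\sqrt{-154} - 29428\right) \left(-672 - 44522\right) = \left(i \sqrt{154} - 29428\right) \left(-45194\right) = \left(-29428 + i \sqrt{154}\right) \left(-45194\right) = 1329969032 - 45194 i \sqrt{154}$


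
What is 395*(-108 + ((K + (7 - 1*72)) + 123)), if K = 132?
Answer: 32390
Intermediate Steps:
395*(-108 + ((K + (7 - 1*72)) + 123)) = 395*(-108 + ((132 + (7 - 1*72)) + 123)) = 395*(-108 + ((132 + (7 - 72)) + 123)) = 395*(-108 + ((132 - 65) + 123)) = 395*(-108 + (67 + 123)) = 395*(-108 + 190) = 395*82 = 32390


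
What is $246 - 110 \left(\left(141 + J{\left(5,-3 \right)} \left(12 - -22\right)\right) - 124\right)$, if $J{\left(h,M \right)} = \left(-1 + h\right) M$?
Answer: $43256$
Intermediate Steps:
$J{\left(h,M \right)} = M \left(-1 + h\right)$
$246 - 110 \left(\left(141 + J{\left(5,-3 \right)} \left(12 - -22\right)\right) - 124\right) = 246 - 110 \left(\left(141 + - 3 \left(-1 + 5\right) \left(12 - -22\right)\right) - 124\right) = 246 - 110 \left(\left(141 + \left(-3\right) 4 \left(12 + 22\right)\right) - 124\right) = 246 - 110 \left(\left(141 - 408\right) - 124\right) = 246 - 110 \left(-267 - 124\right) = 246 - -43010 = 246 + 43010 = 43256$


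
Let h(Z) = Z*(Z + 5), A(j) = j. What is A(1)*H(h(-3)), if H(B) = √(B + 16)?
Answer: √10 ≈ 3.1623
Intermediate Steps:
h(Z) = Z*(5 + Z)
H(B) = √(16 + B)
A(1)*H(h(-3)) = 1*√(16 - 3*(5 - 3)) = 1*√(16 - 3*2) = 1*√(16 - 6) = 1*√10 = √10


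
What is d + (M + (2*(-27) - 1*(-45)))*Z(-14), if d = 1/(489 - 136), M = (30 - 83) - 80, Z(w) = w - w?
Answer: 1/353 ≈ 0.0028329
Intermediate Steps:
Z(w) = 0
M = -133 (M = -53 - 80 = -133)
d = 1/353 ≈ 0.0028329
d + (M + (2*(-27) - 1*(-45)))*Z(-14) = 1/353 + (-133 + (2*(-27) - 1*(-45)))*0 = 1/353 + (-133 + (-54 + 45))*0 = 1/353 + (-133 - 9)*0 = 1/353 - 142*0 = 1/353 + 0 = 1/353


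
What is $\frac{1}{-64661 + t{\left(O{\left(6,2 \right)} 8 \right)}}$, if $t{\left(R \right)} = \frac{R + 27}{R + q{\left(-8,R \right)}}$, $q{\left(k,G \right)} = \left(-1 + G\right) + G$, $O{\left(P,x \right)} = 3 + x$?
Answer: $- \frac{119}{7694592} \approx -1.5465 \cdot 10^{-5}$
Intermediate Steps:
$q{\left(k,G \right)} = -1 + 2 G$
$t{\left(R \right)} = \frac{27 + R}{-1 + 3 R}$ ($t{\left(R \right)} = \frac{R + 27}{R + \left(-1 + 2 R\right)} = \frac{27 + R}{-1 + 3 R}$)
$\frac{1}{-64661 + t{\left(O{\left(6,2 \right)} 8 \right)}} = \frac{1}{-64661 + \frac{27 + \left(3 + 2\right) 8}{-1 + 3 \left(3 + 2\right) 8}} = \frac{1}{-64661 + \frac{27 + 5 \cdot 8}{-1 + 3 \cdot 5 \cdot 8}} = \frac{1}{-64661 + \frac{27 + 40}{-1 + 3 \cdot 40}} = \frac{1}{-64661 + \frac{1}{-1 + 120} \cdot 67} = \frac{1}{-64661 + \frac{1}{119} \cdot 67} = \frac{1}{-64661 + \frac{67}{119}} = \frac{1}{- \frac{7694592}{119}} = - \frac{119}{7694592}$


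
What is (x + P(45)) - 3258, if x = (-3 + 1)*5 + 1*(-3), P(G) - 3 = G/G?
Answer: -3267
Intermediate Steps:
P(G) = 4 (P(G) = 3 + G/G = 3 + 1 = 4)
x = -13 (x = -2*5 - 3 = -10 - 3 = -13)
(x + P(45)) - 3258 = (-13 + 4) - 3258 = -9 - 3258 = -3267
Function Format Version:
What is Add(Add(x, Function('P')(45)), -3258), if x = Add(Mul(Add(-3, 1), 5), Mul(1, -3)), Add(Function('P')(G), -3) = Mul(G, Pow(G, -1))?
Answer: -3267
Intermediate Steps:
Function('P')(G) = 4 (Function('P')(G) = Add(3, Mul(G, Pow(G, -1))) = Add(3, 1) = 4)
x = -13 (x = Add(Mul(-2, 5), -3) = Add(-10, -3) = -13)
Add(Add(x, Function('P')(45)), -3258) = Add(Add(-13, 4), -3258) = Add(-9, -3258) = -3267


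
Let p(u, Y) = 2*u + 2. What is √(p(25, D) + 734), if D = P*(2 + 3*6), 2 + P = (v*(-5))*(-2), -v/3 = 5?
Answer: √786 ≈ 28.036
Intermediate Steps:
v = -15 (v = -3*5 = -15)
P = -152 (P = -2 - 15*(-5)*(-2) = -2 + 75*(-2) = -2 - 150 = -152)
D = -3040 (D = -152*(2 + 3*6) = -152*(2 + 18) = -152*20 = -3040)
p(u, Y) = 2 + 2*u
√(p(25, D) + 734) = √((2 + 2*25) + 734) = √((2 + 50) + 734) = √(52 + 734) = √786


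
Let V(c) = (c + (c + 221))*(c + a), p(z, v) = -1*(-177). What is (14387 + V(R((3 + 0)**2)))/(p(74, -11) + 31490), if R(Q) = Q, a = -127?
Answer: -13815/31667 ≈ -0.43626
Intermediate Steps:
p(z, v) = 177
V(c) = (-127 + c)*(221 + 2*c) (V(c) = (c + (c + 221))*(c - 127) = (c + (221 + c))*(-127 + c) = (221 + 2*c)*(-127 + c) = (-127 + c)*(221 + 2*c))
(14387 + V(R((3 + 0)**2)))/(p(74, -11) + 31490) = (14387 + (-28067 - 33*(3 + 0)**2 + 2*((3 + 0)**2)**2))/(177 + 31490) = (14387 + (-28067 - 33*3**2 + 2*(3**2)**2))/31667 = (14387 + (-28067 - 33*9 + 2*9**2))*(1/31667) = (14387 + (-28067 - 297 + 2*81))*(1/31667) = (14387 + (-28067 - 297 + 162))*(1/31667) = (14387 - 28202)*(1/31667) = -13815*1/31667 = -13815/31667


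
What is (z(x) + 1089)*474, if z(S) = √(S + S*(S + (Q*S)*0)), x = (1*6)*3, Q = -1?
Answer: 516186 + 1422*√38 ≈ 5.2495e+5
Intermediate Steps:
x = 18 (x = 6*3 = 18)
z(S) = √(S + S²) (z(S) = √(S + S*(S - S*0)) = √(S + S*(S + 0)) = √(S + S*S) = √(S + S²))
(z(x) + 1089)*474 = (√(18*(1 + 18)) + 1089)*474 = (√(18*19) + 1089)*474 = (√342 + 1089)*474 = (3*√38 + 1089)*474 = (1089 + 3*√38)*474 = 516186 + 1422*√38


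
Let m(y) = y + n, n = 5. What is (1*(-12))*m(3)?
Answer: -96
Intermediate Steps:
m(y) = 5 + y (m(y) = y + 5 = 5 + y)
(1*(-12))*m(3) = (1*(-12))*(5 + 3) = -12*8 = -96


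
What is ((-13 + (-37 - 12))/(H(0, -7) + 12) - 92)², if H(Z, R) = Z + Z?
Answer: 339889/36 ≈ 9441.4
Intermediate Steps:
H(Z, R) = 2*Z
((-13 + (-37 - 12))/(H(0, -7) + 12) - 92)² = ((-13 + (-37 - 12))/(2*0 + 12) - 92)² = ((-13 - 49)/(0 + 12) - 92)² = (-62/12 - 92)² = (-62*1/12 - 92)² = (-31/6 - 92)² = (-583/6)² = 339889/36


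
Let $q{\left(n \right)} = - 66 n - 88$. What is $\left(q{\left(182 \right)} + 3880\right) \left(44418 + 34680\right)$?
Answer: $-650185560$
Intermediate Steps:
$q{\left(n \right)} = -88 - 66 n$
$\left(q{\left(182 \right)} + 3880\right) \left(44418 + 34680\right) = \left(\left(-88 - 12012\right) + 3880\right) \left(44418 + 34680\right) = \left(\left(-88 - 12012\right) + 3880\right) 79098 = \left(-12100 + 3880\right) 79098 = \left(-8220\right) 79098 = -650185560$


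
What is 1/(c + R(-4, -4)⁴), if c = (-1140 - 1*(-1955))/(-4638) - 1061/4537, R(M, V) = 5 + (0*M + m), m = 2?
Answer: 21042606/50514678433 ≈ 0.00041656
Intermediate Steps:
R(M, V) = 7 (R(M, V) = 5 + (0*M + 2) = 5 + (0 + 2) = 5 + 2 = 7)
c = -8618573/21042606 (c = (-1140 + 1955)*(-1/4638) - 1061*1/4537 = 815*(-1/4638) - 1061/4537 = -815/4638 - 1061/4537 = -8618573/21042606 ≈ -0.40958)
1/(c + R(-4, -4)⁴) = 1/(-8618573/21042606 + 7⁴) = 1/(-8618573/21042606 + 2401) = 1/(50514678433/21042606) = 21042606/50514678433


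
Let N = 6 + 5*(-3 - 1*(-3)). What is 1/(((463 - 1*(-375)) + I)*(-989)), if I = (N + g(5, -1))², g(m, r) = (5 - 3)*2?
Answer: -1/927682 ≈ -1.0780e-6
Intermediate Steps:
g(m, r) = 4 (g(m, r) = 2*2 = 4)
N = 6 (N = 6 + 5*(-3 + 3) = 6 + 5*0 = 6 + 0 = 6)
I = 100 (I = (6 + 4)² = 10² = 100)
1/(((463 - 1*(-375)) + I)*(-989)) = 1/(((463 - 1*(-375)) + 100)*(-989)) = -1/989/((463 + 375) + 100) = -1/989/(838 + 100) = -1/989/938 = (1/938)*(-1/989) = -1/927682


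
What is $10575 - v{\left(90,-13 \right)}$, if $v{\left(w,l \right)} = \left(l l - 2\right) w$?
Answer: $-4455$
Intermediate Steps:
$v{\left(w,l \right)} = w \left(-2 + l^{2}\right)$ ($v{\left(w,l \right)} = \left(l^{2} - 2\right) w = \left(-2 + l^{2}\right) w = w \left(-2 + l^{2}\right)$)
$10575 - v{\left(90,-13 \right)} = 10575 - 90 \left(-2 + \left(-13\right)^{2}\right) = 10575 - 90 \left(-2 + 169\right) = 10575 - 90 \cdot 167 = 10575 - 15030 = -4455$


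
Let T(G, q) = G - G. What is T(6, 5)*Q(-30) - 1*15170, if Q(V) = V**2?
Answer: -15170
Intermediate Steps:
T(G, q) = 0
T(6, 5)*Q(-30) - 1*15170 = 0*(-30)**2 - 1*15170 = 0*900 - 15170 = 0 - 15170 = -15170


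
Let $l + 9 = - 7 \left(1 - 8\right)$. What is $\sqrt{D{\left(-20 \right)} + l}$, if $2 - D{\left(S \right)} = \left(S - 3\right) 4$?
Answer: $\sqrt{134} \approx 11.576$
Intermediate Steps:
$D{\left(S \right)} = 14 - 4 S$ ($D{\left(S \right)} = 2 - \left(S - 3\right) 4 = 2 - \left(-3 + S\right) 4 = 2 - \left(-12 + 4 S\right) = 14 - 4 S$)
$l = 40$ ($l = -9 - 7 \left(1 - 8\right) = -9 - -49 = -9 + 49 = 40$)
$\sqrt{D{\left(-20 \right)} + l} = \sqrt{\left(14 - -80\right) + 40} = \sqrt{\left(14 + 80\right) + 40} = \sqrt{94 + 40} = \sqrt{134}$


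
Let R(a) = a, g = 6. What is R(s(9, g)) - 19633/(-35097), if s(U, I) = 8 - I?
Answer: 89827/35097 ≈ 2.5594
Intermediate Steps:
R(s(9, g)) - 19633/(-35097) = (8 - 1*6) - 19633/(-35097) = (8 - 6) - 19633*(-1/35097) = 2 + 19633/35097 = 89827/35097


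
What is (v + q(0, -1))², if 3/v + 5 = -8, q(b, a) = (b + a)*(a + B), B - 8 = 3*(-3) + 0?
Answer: 529/169 ≈ 3.1302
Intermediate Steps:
B = -1 (B = 8 + (3*(-3) + 0) = 8 + (-9 + 0) = 8 - 9 = -1)
q(b, a) = (-1 + a)*(a + b) (q(b, a) = (b + a)*(a - 1) = (a + b)*(-1 + a) = (-1 + a)*(a + b))
v = -3/13 (v = 3/(-5 - 8) = 3/(-13) = 3*(-1/13) = -3/13 ≈ -0.23077)
(v + q(0, -1))² = (-3/13 + ((-1)² - 1*(-1) - 1*0 - 1*0))² = (-3/13 + (1 + 1 + 0 + 0))² = (-3/13 + 2)² = (23/13)² = 529/169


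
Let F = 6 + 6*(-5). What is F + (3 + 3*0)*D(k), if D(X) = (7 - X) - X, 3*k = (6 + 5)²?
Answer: -245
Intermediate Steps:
k = 121/3 (k = (6 + 5)²/3 = (⅓)*11² = (⅓)*121 = 121/3 ≈ 40.333)
D(X) = 7 - 2*X
F = -24 (F = 6 - 30 = -24)
F + (3 + 3*0)*D(k) = -24 + (3 + 3*0)*(7 - 2*121/3) = -24 + (3 + 0)*(7 - 242/3) = -24 + 3*(-221/3) = -24 - 221 = -245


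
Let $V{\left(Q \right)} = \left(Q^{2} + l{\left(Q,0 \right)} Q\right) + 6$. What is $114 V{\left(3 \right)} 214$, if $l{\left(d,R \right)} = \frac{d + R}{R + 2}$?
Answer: $475722$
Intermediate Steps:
$l{\left(d,R \right)} = \frac{R + d}{2 + R}$
$V{\left(Q \right)} = 6 + \frac{3 Q^{2}}{2}$ ($V{\left(Q \right)} = \left(Q^{2} + \frac{0 + Q}{2 + 0} Q\right) + 6 = \left(Q^{2} + \frac{Q}{2} Q\right) + 6 = \left(Q^{2} + \frac{Q^{2}}{2}\right) + 6 = \frac{3 Q^{2}}{2} + 6 = 6 + \frac{3 Q^{2}}{2}$)
$114 V{\left(3 \right)} 214 = 114 \left(6 + \frac{3 \cdot 3^{2}}{2}\right) 214 = 114 \left(6 + \frac{3}{2} \cdot 9\right) 214 = 114 \left(6 + \frac{27}{2}\right) 214 = 114 \cdot \frac{39}{2} \cdot 214 = 2223 \cdot 214 = 475722$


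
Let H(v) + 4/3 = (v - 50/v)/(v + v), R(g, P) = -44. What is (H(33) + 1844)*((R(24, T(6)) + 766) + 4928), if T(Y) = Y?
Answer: 11340586775/1089 ≈ 1.0414e+7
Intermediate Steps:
H(v) = -4/3 + (v - 50/v)/(2*v) (H(v) = -4/3 + (v - 50/v)/(v + v) = -4/3 + (v - 50/v)/((2*v)) = -4/3 + (v - 50/v)*(1/(2*v)) = -4/3 + (v - 50/v)/(2*v))
(H(33) + 1844)*((R(24, T(6)) + 766) + 4928) = ((-5/6 - 25/33**2) + 1844)*((-44 + 766) + 4928) = ((-5/6 - 25*1/1089) + 1844)*(722 + 4928) = ((-5/6 - 25/1089) + 1844)*5650 = (-1865/2178 + 1844)*5650 = (4014367/2178)*5650 = 11340586775/1089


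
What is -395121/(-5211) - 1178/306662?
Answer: 20193742924/266335947 ≈ 75.821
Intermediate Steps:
-395121/(-5211) - 1178/306662 = -395121*(-1/5211) - 1178*1/306662 = 131707/1737 - 589/153331 = 20193742924/266335947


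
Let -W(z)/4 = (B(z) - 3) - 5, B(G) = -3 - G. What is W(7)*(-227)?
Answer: -16344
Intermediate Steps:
W(z) = 44 + 4*z (W(z) = -4*(((-3 - z) - 3) - 5) = -4*((-6 - z) - 5) = -4*(-11 - z) = 44 + 4*z)
W(7)*(-227) = (44 + 4*7)*(-227) = (44 + 28)*(-227) = 72*(-227) = -16344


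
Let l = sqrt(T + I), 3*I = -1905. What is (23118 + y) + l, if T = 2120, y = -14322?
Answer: 8796 + 3*sqrt(165) ≈ 8834.5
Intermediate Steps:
I = -635 (I = (1/3)*(-1905) = -635)
l = 3*sqrt(165) (l = sqrt(2120 - 635) = sqrt(1485) = 3*sqrt(165) ≈ 38.536)
(23118 + y) + l = (23118 - 14322) + 3*sqrt(165) = 8796 + 3*sqrt(165)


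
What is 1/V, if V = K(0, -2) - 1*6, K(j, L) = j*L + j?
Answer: -1/6 ≈ -0.16667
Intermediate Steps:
K(j, L) = j + L*j (K(j, L) = L*j + j = j + L*j)
V = -6 (V = 0*(1 - 2) - 1*6 = 0*(-1) - 6 = 0 - 6 = -6)
1/V = 1/(-6) = -1/6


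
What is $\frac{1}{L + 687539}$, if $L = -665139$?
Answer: $\frac{1}{22400} \approx 4.4643 \cdot 10^{-5}$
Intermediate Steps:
$\frac{1}{L + 687539} = \frac{1}{-665139 + 687539} = \frac{1}{22400}$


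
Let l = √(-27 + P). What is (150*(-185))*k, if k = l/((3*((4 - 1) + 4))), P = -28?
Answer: -9250*I*√55/7 ≈ -9800.0*I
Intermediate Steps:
l = I*√55 (l = √(-27 - 28) = √(-55) = I*√55 ≈ 7.4162*I)
k = I*√55/21 (k = (I*√55)/((3*((4 - 1) + 4))) = (I*√55)/((3*(3 + 4))) = (I*√55)/((3*7)) = (I*√55)/21 = (I*√55)*(1/21) = I*√55/21 ≈ 0.35315*I)
(150*(-185))*k = (150*(-185))*(I*√55/21) = -9250*I*√55/7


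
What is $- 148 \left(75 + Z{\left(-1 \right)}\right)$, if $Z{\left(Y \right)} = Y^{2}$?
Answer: $-11248$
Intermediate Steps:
$- 148 \left(75 + Z{\left(-1 \right)}\right) = - 148 \left(75 + \left(-1\right)^{2}\right) = - 148 \left(75 + 1\right) = \left(-148\right) 76 = -11248$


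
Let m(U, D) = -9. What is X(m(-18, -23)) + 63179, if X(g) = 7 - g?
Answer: 63195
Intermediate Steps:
X(m(-18, -23)) + 63179 = (7 - 1*(-9)) + 63179 = (7 + 9) + 63179 = 16 + 63179 = 63195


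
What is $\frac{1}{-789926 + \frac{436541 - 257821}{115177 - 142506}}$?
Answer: $- \frac{27329}{21588066374} \approx -1.2659 \cdot 10^{-6}$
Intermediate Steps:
$\frac{1}{-789926 + \frac{436541 - 257821}{115177 - 142506}} = \frac{1}{-789926 + \frac{436541 - 257821}{-27329}} = \frac{1}{-789926 + 178720 \left(- \frac{1}{27329}\right)} = \frac{1}{-789926 - \frac{178720}{27329}} = \frac{1}{- \frac{21588066374}{27329}} = - \frac{27329}{21588066374}$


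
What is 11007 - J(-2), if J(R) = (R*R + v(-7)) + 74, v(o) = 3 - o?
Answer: 10919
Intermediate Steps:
J(R) = 84 + R² (J(R) = (R*R + (3 - 1*(-7))) + 74 = (R² + (3 + 7)) + 74 = (R² + 10) + 74 = (10 + R²) + 74 = 84 + R²)
11007 - J(-2) = 11007 - (84 + (-2)²) = 11007 - (84 + 4) = 11007 - 1*88 = 11007 - 88 = 10919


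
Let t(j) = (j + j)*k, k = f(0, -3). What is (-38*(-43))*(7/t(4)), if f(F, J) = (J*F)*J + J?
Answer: -5719/12 ≈ -476.58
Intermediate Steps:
f(F, J) = J + F*J² (f(F, J) = (F*J)*J + J = F*J² + J = J + F*J²)
k = -3 (k = -3*(1 + 0*(-3)) = -3*(1 + 0) = -3*1 = -3)
t(j) = -6*j (t(j) = (j + j)*(-3) = (2*j)*(-3) = -6*j)
(-38*(-43))*(7/t(4)) = (-38*(-43))*(7/((-6*4))) = 1634*(7/(-24)) = 1634*(7*(-1/24)) = 1634*(-7/24) = -5719/12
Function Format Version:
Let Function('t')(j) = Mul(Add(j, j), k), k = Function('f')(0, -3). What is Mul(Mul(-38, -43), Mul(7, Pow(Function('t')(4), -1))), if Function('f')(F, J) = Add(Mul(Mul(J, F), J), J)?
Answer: Rational(-5719, 12) ≈ -476.58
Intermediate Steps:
Function('f')(F, J) = Add(J, Mul(F, Pow(J, 2))) (Function('f')(F, J) = Add(Mul(Mul(F, J), J), J) = Add(Mul(F, Pow(J, 2)), J) = Add(J, Mul(F, Pow(J, 2))))
k = -3 (k = Mul(-3, Add(1, Mul(0, -3))) = Mul(-3, Add(1, 0)) = Mul(-3, 1) = -3)
Function('t')(j) = Mul(-6, j) (Function('t')(j) = Mul(Add(j, j), -3) = Mul(Mul(2, j), -3) = Mul(-6, j))
Mul(Mul(-38, -43), Mul(7, Pow(Function('t')(4), -1))) = Mul(Mul(-38, -43), Mul(7, Pow(Mul(-6, 4), -1))) = Mul(1634, Mul(7, Pow(-24, -1))) = Mul(1634, Mul(7, Rational(-1, 24))) = Mul(1634, Rational(-7, 24)) = Rational(-5719, 12)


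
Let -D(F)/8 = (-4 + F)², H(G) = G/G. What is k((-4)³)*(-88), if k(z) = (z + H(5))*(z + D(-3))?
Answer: -2528064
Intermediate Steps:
H(G) = 1
D(F) = -8*(-4 + F)²
k(z) = (1 + z)*(-392 + z) (k(z) = (z + 1)*(z - 8*(-4 - 3)²) = (1 + z)*(z - 8*(-7)²) = (1 + z)*(z - 8*49) = (1 + z)*(z - 392) = (1 + z)*(-392 + z))
k((-4)³)*(-88) = (-392 + ((-4)³)² - 391*(-4)³)*(-88) = (-392 + (-64)² - 391*(-64))*(-88) = (-392 + 4096 + 25024)*(-88) = 28728*(-88) = -2528064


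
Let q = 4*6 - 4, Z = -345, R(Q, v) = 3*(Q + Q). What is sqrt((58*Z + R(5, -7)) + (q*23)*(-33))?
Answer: 2*I*sqrt(8790) ≈ 187.51*I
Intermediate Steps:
R(Q, v) = 6*Q (R(Q, v) = 3*(2*Q) = 6*Q)
q = 20 (q = 24 - 4 = 20)
sqrt((58*Z + R(5, -7)) + (q*23)*(-33)) = sqrt((58*(-345) + 6*5) + (20*23)*(-33)) = sqrt((-20010 + 30) + 460*(-33)) = sqrt(-19980 - 15180) = sqrt(-35160) = 2*I*sqrt(8790)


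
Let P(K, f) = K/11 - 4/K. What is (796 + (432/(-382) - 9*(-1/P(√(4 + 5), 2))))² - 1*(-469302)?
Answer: 48608507793679/44689225 ≈ 1.0877e+6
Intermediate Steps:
P(K, f) = -4/K + K/11 (P(K, f) = K*(1/11) - 4/K = K/11 - 4/K = -4/K + K/11)
(796 + (432/(-382) - 9*(-1/P(√(4 + 5), 2))))² - 1*(-469302) = (796 + (432/(-382) - 9*(-1/(-4/√(4 + 5) + √(4 + 5)/11))))² - 1*(-469302) = (796 + (432*(-1/382) - 9*(-1/(-4/(√9) + √9/11))))² + 469302 = (796 + (-216/191 - 9*(-1/(-4/3 + (1/11)*3))))² + 469302 = (796 + (-216/191 - 9*(-1/(-4*⅓ + 3/11))))² + 469302 = (796 + (-216/191 - 9*(-1/(-4/3 + 3/11))))² + 469302 = (796 + (-216/191 - 9/((-1*(-35/33)))))² + 469302 = (796 + (-216/191 - 9/35/33))² + 469302 = (796 + (-216/191 - 9*33/35))² + 469302 = (796 + (-216/191 - 297/35))² + 469302 = (796 - 64287/6685)² + 469302 = (5256973/6685)² + 469302 = 27635765122729/44689225 + 469302 = 48608507793679/44689225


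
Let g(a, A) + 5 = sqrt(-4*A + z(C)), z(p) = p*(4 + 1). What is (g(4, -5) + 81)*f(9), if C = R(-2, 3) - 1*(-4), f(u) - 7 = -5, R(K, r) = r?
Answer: 152 + 2*sqrt(55) ≈ 166.83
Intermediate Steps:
f(u) = 2 (f(u) = 7 - 5 = 2)
C = 7 (C = 3 - 1*(-4) = 3 + 4 = 7)
z(p) = 5*p (z(p) = p*5 = 5*p)
g(a, A) = -5 + sqrt(35 - 4*A) (g(a, A) = -5 + sqrt(-4*A + 5*7) = -5 + sqrt(-4*A + 35) = -5 + sqrt(35 - 4*A))
(g(4, -5) + 81)*f(9) = ((-5 + sqrt(35 - 4*(-5))) + 81)*2 = ((-5 + sqrt(35 + 20)) + 81)*2 = ((-5 + sqrt(55)) + 81)*2 = (76 + sqrt(55))*2 = 152 + 2*sqrt(55)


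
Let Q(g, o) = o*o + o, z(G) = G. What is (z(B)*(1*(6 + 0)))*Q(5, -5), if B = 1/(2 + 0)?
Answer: 60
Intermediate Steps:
B = ½ (B = 1/2 = ½ ≈ 0.50000)
Q(g, o) = o + o² (Q(g, o) = o² + o = o + o²)
(z(B)*(1*(6 + 0)))*Q(5, -5) = ((1*(6 + 0))/2)*(-5*(1 - 5)) = ((1*6)/2)*(-5*(-4)) = ((½)*6)*20 = 3*20 = 60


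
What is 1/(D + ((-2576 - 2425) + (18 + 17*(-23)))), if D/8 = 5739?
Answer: 1/40538 ≈ 2.4668e-5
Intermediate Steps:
D = 45912 (D = 8*5739 = 45912)
1/(D + ((-2576 - 2425) + (18 + 17*(-23)))) = 1/(45912 + ((-2576 - 2425) + (18 + 17*(-23)))) = 1/(45912 + (-5001 + (18 - 391))) = 1/(45912 + (-5001 - 373)) = 1/(45912 - 5374) = 1/40538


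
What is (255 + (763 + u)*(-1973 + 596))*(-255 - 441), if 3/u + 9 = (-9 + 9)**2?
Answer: 730756152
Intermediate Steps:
u = -1/3 (u = 3/(-9 + (-9 + 9)**2) = 3/(-9 + 0**2) = 3/(-9 + 0) = 3/(-9) = 3*(-1/9) = -1/3 ≈ -0.33333)
(255 + (763 + u)*(-1973 + 596))*(-255 - 441) = (255 + (763 - 1/3)*(-1973 + 596))*(-255 - 441) = (255 + (2288/3)*(-1377))*(-696) = (255 - 1050192)*(-696) = -1049937*(-696) = 730756152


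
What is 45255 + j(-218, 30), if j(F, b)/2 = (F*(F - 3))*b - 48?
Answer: 2935839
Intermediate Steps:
j(F, b) = -96 + 2*F*b*(-3 + F) (j(F, b) = 2*((F*(F - 3))*b - 48) = 2*((F*(-3 + F))*b - 48) = 2*(F*b*(-3 + F) - 48) = 2*(-48 + F*b*(-3 + F)) = -96 + 2*F*b*(-3 + F))
45255 + j(-218, 30) = 45255 + (-96 - 6*(-218)*30 + 2*30*(-218)**2) = 45255 + (-96 + 39240 + 2*30*47524) = 45255 + (-96 + 39240 + 2851440) = 45255 + 2890584 = 2935839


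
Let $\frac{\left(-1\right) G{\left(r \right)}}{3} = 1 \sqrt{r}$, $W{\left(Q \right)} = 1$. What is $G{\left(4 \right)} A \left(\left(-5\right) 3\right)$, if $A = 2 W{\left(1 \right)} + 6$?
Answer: $720$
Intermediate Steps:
$A = 8$ ($A = 2 \cdot 1 + 6 = 2 + 6 = 8$)
$G{\left(r \right)} = - 3 \sqrt{r}$ ($G{\left(r \right)} = - 3 \cdot 1 \sqrt{r} = - 3 \sqrt{r}$)
$G{\left(4 \right)} A \left(\left(-5\right) 3\right) = - 3 \sqrt{4} \cdot 8 \left(\left(-5\right) 3\right) = \left(-3\right) 2 \cdot 8 \left(-15\right) = \left(-6\right) 8 \left(-15\right) = \left(-48\right) \left(-15\right) = 720$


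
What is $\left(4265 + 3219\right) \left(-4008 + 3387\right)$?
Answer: $-4647564$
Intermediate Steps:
$\left(4265 + 3219\right) \left(-4008 + 3387\right) = 7484 \left(-621\right) = -4647564$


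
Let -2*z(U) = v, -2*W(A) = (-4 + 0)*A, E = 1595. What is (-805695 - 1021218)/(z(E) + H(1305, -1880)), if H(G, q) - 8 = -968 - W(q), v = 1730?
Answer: -608971/645 ≈ -944.14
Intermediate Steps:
W(A) = 2*A (W(A) = -(-4 + 0)*A/2 = -(-2)*A = 2*A)
z(U) = -865 (z(U) = -1/2*1730 = -865)
H(G, q) = -960 - 2*q (H(G, q) = 8 + (-968 - 2*q) = -960 - 2*q)
(-805695 - 1021218)/(z(E) + H(1305, -1880)) = (-805695 - 1021218)/(-865 + (-960 - 2*(-1880))) = -1826913/(-865 + (-960 + 3760)) = -1826913/(-865 + 2800) = -1826913/1935 = -1826913*1/1935 = -608971/645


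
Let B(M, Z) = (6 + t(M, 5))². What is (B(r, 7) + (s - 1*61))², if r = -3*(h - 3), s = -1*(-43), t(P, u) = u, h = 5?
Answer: 10609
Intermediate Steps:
s = 43
r = -6 (r = -3*(5 - 3) = -3*2 = -6)
B(M, Z) = 121 (B(M, Z) = (6 + 5)² = 11² = 121)
(B(r, 7) + (s - 1*61))² = (121 + (43 - 1*61))² = (121 + (43 - 61))² = (121 - 18)² = 103² = 10609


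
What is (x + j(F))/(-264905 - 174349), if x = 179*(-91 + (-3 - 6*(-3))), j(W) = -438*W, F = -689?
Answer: -144089/219627 ≈ -0.65606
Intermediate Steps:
x = -13604 (x = 179*(-91 + (-3 + 18)) = 179*(-91 + 15) = 179*(-76) = -13604)
(x + j(F))/(-264905 - 174349) = (-13604 - 438*(-689))/(-264905 - 174349) = (-13604 + 301782)/(-439254) = 288178*(-1/439254) = -144089/219627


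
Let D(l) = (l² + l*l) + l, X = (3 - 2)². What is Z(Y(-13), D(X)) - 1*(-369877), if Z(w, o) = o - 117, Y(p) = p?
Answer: 369763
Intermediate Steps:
X = 1 (X = 1² = 1)
D(l) = l + 2*l² (D(l) = (l² + l²) + l = 2*l² + l = l + 2*l²)
Z(w, o) = -117 + o
Z(Y(-13), D(X)) - 1*(-369877) = (-117 + 1*(1 + 2*1)) - 1*(-369877) = (-117 + 1*(1 + 2)) + 369877 = (-117 + 1*3) + 369877 = (-117 + 3) + 369877 = -114 + 369877 = 369763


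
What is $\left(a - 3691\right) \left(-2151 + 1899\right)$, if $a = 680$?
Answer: $758772$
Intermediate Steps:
$\left(a - 3691\right) \left(-2151 + 1899\right) = \left(680 - 3691\right) \left(-2151 + 1899\right) = \left(-3011\right) \left(-252\right) = 758772$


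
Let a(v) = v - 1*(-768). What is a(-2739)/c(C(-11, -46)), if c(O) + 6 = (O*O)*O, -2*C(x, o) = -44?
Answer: -1971/10642 ≈ -0.18521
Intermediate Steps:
a(v) = 768 + v (a(v) = v + 768 = 768 + v)
C(x, o) = 22 (C(x, o) = -½*(-44) = 22)
c(O) = -6 + O³ (c(O) = -6 + (O*O)*O = -6 + O²*O = -6 + O³)
a(-2739)/c(C(-11, -46)) = (768 - 2739)/(-6 + 22³) = -1971/(-6 + 10648) = -1971/10642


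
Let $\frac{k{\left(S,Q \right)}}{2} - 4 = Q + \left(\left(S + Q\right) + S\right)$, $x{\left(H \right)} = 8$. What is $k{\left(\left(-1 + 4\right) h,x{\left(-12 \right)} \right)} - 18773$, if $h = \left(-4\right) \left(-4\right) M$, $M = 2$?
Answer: $-18349$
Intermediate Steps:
$h = 32$ ($h = \left(-4\right) \left(-4\right) 2 = 16 \cdot 2 = 32$)
$k{\left(S,Q \right)} = 8 + 4 Q + 4 S$ ($k{\left(S,Q \right)} = 8 + 2 \left(Q + \left(\left(S + Q\right) + S\right)\right) = 8 + 2 \left(Q + \left(\left(Q + S\right) + S\right)\right) = 8 + 2 \left(Q + \left(Q + 2 S\right)\right) = 8 + 2 \left(2 Q + 2 S\right) = 8 + \left(4 Q + 4 S\right) = 8 + 4 Q + 4 S$)
$k{\left(\left(-1 + 4\right) h,x{\left(-12 \right)} \right)} - 18773 = \left(8 + 4 \cdot 8 + 4 \left(-1 + 4\right) 32\right) - 18773 = \left(8 + 32 + 4 \cdot 3 \cdot 32\right) - 18773 = \left(8 + 32 + 4 \cdot 96\right) - 18773 = \left(8 + 32 + 384\right) - 18773 = 424 - 18773 = -18349$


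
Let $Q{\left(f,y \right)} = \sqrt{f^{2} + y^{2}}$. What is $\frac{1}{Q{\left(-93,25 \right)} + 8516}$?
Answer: $\frac{4258}{36256491} - \frac{\sqrt{9274}}{72512982} \approx 0.00011611$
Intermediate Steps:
$\frac{1}{Q{\left(-93,25 \right)} + 8516} = \frac{1}{\sqrt{\left(-93\right)^{2} + 25^{2}} + 8516} = \frac{1}{\sqrt{8649 + 625} + 8516} = \frac{1}{\sqrt{9274} + 8516} = \frac{1}{8516 + \sqrt{9274}}$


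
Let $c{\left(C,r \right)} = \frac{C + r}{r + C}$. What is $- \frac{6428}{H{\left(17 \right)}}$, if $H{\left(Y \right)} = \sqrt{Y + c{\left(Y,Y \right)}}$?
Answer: $- \frac{3214 \sqrt{2}}{3} \approx -1515.1$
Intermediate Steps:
$c{\left(C,r \right)} = 1$ ($c{\left(C,r \right)} = \frac{C + r}{C + r} = 1$)
$H{\left(Y \right)} = \sqrt{1 + Y}$ ($H{\left(Y \right)} = \sqrt{Y + 1} = \sqrt{1 + Y}$)
$- \frac{6428}{H{\left(17 \right)}} = - \frac{6428}{\sqrt{1 + 17}} = - \frac{6428}{\sqrt{18}} = - \frac{6428}{3 \sqrt{2}} = - 6428 \frac{\sqrt{2}}{6} = - \frac{3214 \sqrt{2}}{3}$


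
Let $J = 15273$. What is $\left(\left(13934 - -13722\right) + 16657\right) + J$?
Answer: $59586$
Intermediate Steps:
$\left(\left(13934 - -13722\right) + 16657\right) + J = \left(\left(13934 - -13722\right) + 16657\right) + 15273 = \left(\left(13934 + 13722\right) + 16657\right) + 15273 = \left(27656 + 16657\right) + 15273 = 44313 + 15273 = 59586$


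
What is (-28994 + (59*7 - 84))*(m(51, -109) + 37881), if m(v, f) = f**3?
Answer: 36036147420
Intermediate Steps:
(-28994 + (59*7 - 84))*(m(51, -109) + 37881) = (-28994 + (59*7 - 84))*((-109)**3 + 37881) = (-28994 + (413 - 84))*(-1295029 + 37881) = (-28994 + 329)*(-1257148) = -28665*(-1257148) = 36036147420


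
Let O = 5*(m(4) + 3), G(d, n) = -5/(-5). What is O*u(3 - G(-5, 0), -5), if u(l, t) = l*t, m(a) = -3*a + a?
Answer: 250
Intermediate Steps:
G(d, n) = 1 (G(d, n) = -5*(-⅕) = 1)
m(a) = -2*a
O = -25 (O = 5*(-2*4 + 3) = 5*(-8 + 3) = 5*(-5) = -25)
O*u(3 - G(-5, 0), -5) = -25*(3 - 1*1)*(-5) = -25*(3 - 1)*(-5) = -50*(-5) = -25*(-10) = 250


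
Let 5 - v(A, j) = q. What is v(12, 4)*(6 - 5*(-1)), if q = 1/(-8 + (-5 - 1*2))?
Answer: 836/15 ≈ 55.733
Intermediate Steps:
q = -1/15 (q = 1/(-8 + (-5 - 2)) = 1/(-8 - 7) = 1/(-15) = -1/15 ≈ -0.066667)
v(A, j) = 76/15 (v(A, j) = 5 - 1*(-1/15) = 5 + 1/15 = 76/15)
v(12, 4)*(6 - 5*(-1)) = 76*(6 - 5*(-1))/15 = 76*(6 + 5)/15 = (76/15)*11 = 836/15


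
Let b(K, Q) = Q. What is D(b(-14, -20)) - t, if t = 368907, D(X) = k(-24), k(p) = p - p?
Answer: -368907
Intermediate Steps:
k(p) = 0
D(X) = 0
D(b(-14, -20)) - t = 0 - 1*368907 = 0 - 368907 = -368907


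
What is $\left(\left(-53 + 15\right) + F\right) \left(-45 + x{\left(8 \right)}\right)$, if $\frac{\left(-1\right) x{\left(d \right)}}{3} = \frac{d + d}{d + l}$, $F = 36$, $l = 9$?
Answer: $\frac{1626}{17} \approx 95.647$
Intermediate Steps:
$x{\left(d \right)} = - \frac{6 d}{9 + d}$ ($x{\left(d \right)} = - 3 \frac{d + d}{d + 9} = - 3 \frac{2 d}{9 + d} = - \frac{6 d}{9 + d}$)
$\left(\left(-53 + 15\right) + F\right) \left(-45 + x{\left(8 \right)}\right) = \left(\left(-53 + 15\right) + 36\right) \left(-45 - \frac{48}{9 + 8}\right) = \left(-38 + 36\right) \left(-45 - \frac{48}{17}\right) = - 2 \left(-45 - 48 \cdot \frac{1}{17}\right) = - 2 \left(-45 - \frac{48}{17}\right) = \left(-2\right) \left(- \frac{813}{17}\right) = \frac{1626}{17}$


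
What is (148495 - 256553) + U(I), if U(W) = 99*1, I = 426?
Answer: -107959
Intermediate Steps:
U(W) = 99
(148495 - 256553) + U(I) = (148495 - 256553) + 99 = -108058 + 99 = -107959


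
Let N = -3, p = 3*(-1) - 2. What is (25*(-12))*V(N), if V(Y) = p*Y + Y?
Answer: -3600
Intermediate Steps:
p = -5 (p = -3 - 2 = -5)
V(Y) = -4*Y (V(Y) = -5*Y + Y = -4*Y)
(25*(-12))*V(N) = (25*(-12))*(-4*(-3)) = -300*12 = -3600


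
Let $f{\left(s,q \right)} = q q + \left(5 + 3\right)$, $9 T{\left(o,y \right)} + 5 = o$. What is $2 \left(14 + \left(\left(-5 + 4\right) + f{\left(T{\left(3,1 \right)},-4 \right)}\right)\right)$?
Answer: $74$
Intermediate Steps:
$T{\left(o,y \right)} = - \frac{5}{9} + \frac{o}{9}$
$f{\left(s,q \right)} = 8 + q^{2}$ ($f{\left(s,q \right)} = q^{2} + 8 = 8 + q^{2}$)
$2 \left(14 + \left(\left(-5 + 4\right) + f{\left(T{\left(3,1 \right)},-4 \right)}\right)\right) = 2 \left(14 + \left(\left(-5 + 4\right) + \left(8 + \left(-4\right)^{2}\right)\right)\right) = 2 \left(14 + \left(-1 + \left(8 + 16\right)\right)\right) = 2 \left(14 + \left(-1 + 24\right)\right) = 2 \left(14 + 23\right) = 2 \cdot 37 = 74$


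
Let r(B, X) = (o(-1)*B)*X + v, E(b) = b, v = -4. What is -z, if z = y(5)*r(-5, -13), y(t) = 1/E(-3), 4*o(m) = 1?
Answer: 49/12 ≈ 4.0833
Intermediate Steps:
o(m) = ¼ (o(m) = (¼)*1 = ¼)
y(t) = -⅓ (y(t) = 1/(-3) = -⅓)
r(B, X) = -4 + B*X/4 (r(B, X) = (B/4)*X - 4 = B*X/4 - 4 = -4 + B*X/4)
z = -49/12 (z = -(-4 + (¼)*(-5)*(-13))/3 = -(-4 + 65/4)/3 = -⅓*49/4 = -49/12 ≈ -4.0833)
-z = -1*(-49/12) = 49/12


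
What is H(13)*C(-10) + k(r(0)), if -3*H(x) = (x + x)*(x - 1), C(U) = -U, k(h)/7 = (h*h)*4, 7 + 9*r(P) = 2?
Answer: -83540/81 ≈ -1031.4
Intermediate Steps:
r(P) = -5/9 (r(P) = -7/9 + (⅑)*2 = -7/9 + 2/9 = -5/9)
k(h) = 28*h² (k(h) = 7*((h*h)*4) = 7*(h²*4) = 7*(4*h²) = 28*h²)
H(x) = -2*x*(-1 + x)/3 (H(x) = -(x + x)*(x - 1)/3 = -2*x*(-1 + x)/3)
H(13)*C(-10) + k(r(0)) = ((⅔)*13*(1 - 1*13))*(-1*(-10)) + 28*(-5/9)² = ((⅔)*13*(1 - 13))*10 + 28*(25/81) = ((⅔)*13*(-12))*10 + 700/81 = -104*10 + 700/81 = -1040 + 700/81 = -83540/81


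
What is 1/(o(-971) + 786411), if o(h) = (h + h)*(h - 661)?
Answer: 1/3955755 ≈ 2.5280e-7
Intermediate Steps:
o(h) = 2*h*(-661 + h) (o(h) = (2*h)*(-661 + h) = 2*h*(-661 + h))
1/(o(-971) + 786411) = 1/(2*(-971)*(-661 - 971) + 786411) = 1/(2*(-971)*(-1632) + 786411) = 1/(3169344 + 786411) = 1/3955755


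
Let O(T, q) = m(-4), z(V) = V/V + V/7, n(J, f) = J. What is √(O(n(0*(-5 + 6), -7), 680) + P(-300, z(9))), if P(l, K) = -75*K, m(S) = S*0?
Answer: 20*I*√21/7 ≈ 13.093*I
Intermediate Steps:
m(S) = 0
z(V) = 1 + V/7 (z(V) = 1 + V*(⅐) = 1 + V/7)
O(T, q) = 0
√(O(n(0*(-5 + 6), -7), 680) + P(-300, z(9))) = √(0 - 75*(1 + (⅐)*9)) = √(0 - 75*(1 + 9/7)) = √(0 - 75*16/7) = √(0 - 1200/7) = √(-1200/7) = 20*I*√21/7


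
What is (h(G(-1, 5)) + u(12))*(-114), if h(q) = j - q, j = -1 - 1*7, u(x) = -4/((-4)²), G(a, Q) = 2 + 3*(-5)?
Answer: -1083/2 ≈ -541.50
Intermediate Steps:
G(a, Q) = -13 (G(a, Q) = 2 - 15 = -13)
u(x) = -¼ (u(x) = -4/16 = -4*1/16 = -¼)
j = -8 (j = -1 - 7 = -8)
h(q) = -8 - q
(h(G(-1, 5)) + u(12))*(-114) = ((-8 - 1*(-13)) - ¼)*(-114) = ((-8 + 13) - ¼)*(-114) = (5 - ¼)*(-114) = (19/4)*(-114) = -1083/2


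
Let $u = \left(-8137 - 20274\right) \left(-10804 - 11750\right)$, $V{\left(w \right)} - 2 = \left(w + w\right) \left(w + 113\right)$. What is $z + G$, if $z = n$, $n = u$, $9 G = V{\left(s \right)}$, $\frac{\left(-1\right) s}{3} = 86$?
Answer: $\frac{5767110068}{9} \approx 6.4079 \cdot 10^{8}$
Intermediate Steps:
$s = -258$ ($s = \left(-3\right) 86 = -258$)
$V{\left(w \right)} = 2 + 2 w \left(113 + w\right)$ ($V{\left(w \right)} = 2 + \left(w + w\right) \left(w + 113\right) = 2 + 2 w \left(113 + w\right)$)
$G = \frac{74822}{9}$ ($G = \frac{2 + 2 \left(-258\right)^{2} + 226 \left(-258\right)}{9} = \frac{2 + 2 \cdot 66564 - 58308}{9} = \frac{2 + 133128 - 58308}{9} = \frac{1}{9} \cdot 74822 = \frac{74822}{9} \approx 8313.6$)
$u = 640781694$ ($u = \left(-28411\right) \left(-22554\right) = 640781694$)
$n = 640781694$
$z = 640781694$
$z + G = 640781694 + \frac{74822}{9} = \frac{5767110068}{9}$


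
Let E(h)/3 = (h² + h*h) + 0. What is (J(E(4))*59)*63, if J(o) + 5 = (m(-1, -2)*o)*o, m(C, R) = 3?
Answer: 102749031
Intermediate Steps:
E(h) = 6*h² (E(h) = 3*((h² + h*h) + 0) = 3*((h² + h²) + 0) = 3*(2*h² + 0) = 3*(2*h²) = 6*h²)
J(o) = -5 + 3*o² (J(o) = -5 + (3*o)*o = -5 + 3*o²)
(J(E(4))*59)*63 = ((-5 + 3*(6*4²)²)*59)*63 = ((-5 + 3*(6*16)²)*59)*63 = ((-5 + 3*96²)*59)*63 = ((-5 + 3*9216)*59)*63 = ((-5 + 27648)*59)*63 = (27643*59)*63 = 1630937*63 = 102749031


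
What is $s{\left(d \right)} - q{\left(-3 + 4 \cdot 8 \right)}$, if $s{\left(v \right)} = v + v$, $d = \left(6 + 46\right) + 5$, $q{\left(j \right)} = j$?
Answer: $85$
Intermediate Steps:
$d = 57$ ($d = 52 + 5 = 57$)
$s{\left(v \right)} = 2 v$
$s{\left(d \right)} - q{\left(-3 + 4 \cdot 8 \right)} = 2 \cdot 57 - \left(-3 + 4 \cdot 8\right) = 114 - \left(-3 + 32\right) = 114 - 29 = 85$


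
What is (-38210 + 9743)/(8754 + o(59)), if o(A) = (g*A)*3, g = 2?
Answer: -3163/1012 ≈ -3.1255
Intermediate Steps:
o(A) = 6*A (o(A) = (2*A)*3 = 6*A)
(-38210 + 9743)/(8754 + o(59)) = (-38210 + 9743)/(8754 + 6*59) = -28467/(8754 + 354) = -28467/9108 = -28467*1/9108 = -3163/1012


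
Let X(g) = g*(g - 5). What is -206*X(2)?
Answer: 1236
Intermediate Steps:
X(g) = g*(-5 + g)
-206*X(2) = -412*(-5 + 2) = -412*(-3) = -206*(-6) = 1236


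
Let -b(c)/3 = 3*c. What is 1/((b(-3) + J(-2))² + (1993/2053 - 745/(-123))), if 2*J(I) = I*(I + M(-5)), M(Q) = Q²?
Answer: 252519/5814928 ≈ 0.043426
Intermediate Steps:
b(c) = -9*c
J(I) = I*(25 + I)/2 (J(I) = (I*(I + (-5)²))/2 = (I*(I + 25))/2 = (I*(25 + I))/2 = I*(25 + I)/2)
1/((b(-3) + J(-2))² + (1993/2053 - 745/(-123))) = 1/((-9*(-3) + (½)*(-2)*(25 - 2))² + (1993/2053 - 745/(-123))) = 1/((27 + (½)*(-2)*23)² + (1993*(1/2053) - 745*(-1/123))) = 1/((27 - 23)² + (1993/2053 + 745/123)) = 1/(4² + 1774624/252519) = 1/(16 + 1774624/252519) = 1/(5814928/252519) = 252519/5814928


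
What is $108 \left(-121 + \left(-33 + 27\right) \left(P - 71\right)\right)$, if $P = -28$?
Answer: $51084$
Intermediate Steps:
$108 \left(-121 + \left(-33 + 27\right) \left(P - 71\right)\right) = 108 \left(-121 + \left(-33 + 27\right) \left(-28 - 71\right)\right) = 108 \left(-121 - -594\right) = 108 \left(-121 + 594\right) = 108 \cdot 473 = 51084$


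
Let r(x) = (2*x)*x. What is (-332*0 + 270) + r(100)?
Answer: 20270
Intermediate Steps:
r(x) = 2*x²
(-332*0 + 270) + r(100) = (-332*0 + 270) + 2*100² = (0 + 270) + 2*10000 = 270 + 20000 = 20270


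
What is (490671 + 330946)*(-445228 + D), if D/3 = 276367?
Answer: 315396582641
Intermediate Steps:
D = 829101 (D = 3*276367 = 829101)
(490671 + 330946)*(-445228 + D) = (490671 + 330946)*(-445228 + 829101) = 821617*383873 = 315396582641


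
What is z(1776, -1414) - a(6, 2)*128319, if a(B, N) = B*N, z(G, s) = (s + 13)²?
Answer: 422973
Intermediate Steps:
z(G, s) = (13 + s)²
z(1776, -1414) - a(6, 2)*128319 = (13 - 1414)² - 6*2*128319 = (-1401)² - 12*128319 = 1962801 - 1*1539828 = 1962801 - 1539828 = 422973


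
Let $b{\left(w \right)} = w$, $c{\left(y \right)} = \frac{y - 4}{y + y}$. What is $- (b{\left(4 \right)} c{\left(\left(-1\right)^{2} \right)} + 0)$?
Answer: $6$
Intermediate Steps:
$c{\left(y \right)} = \frac{-4 + y}{2 y}$
$- (b{\left(4 \right)} c{\left(\left(-1\right)^{2} \right)} + 0) = - (4 \frac{-4 + \left(-1\right)^{2}}{2 \left(-1\right)^{2}} + 0) = - (4 \frac{-4 + 1}{2 \cdot 1} + 0) = - (4 \cdot \frac{1}{2} \cdot 1 \left(-3\right) + 0) = - (4 \left(- \frac{3}{2}\right) + 0) = - (-6 + 0) = \left(-1\right) \left(-6\right) = 6$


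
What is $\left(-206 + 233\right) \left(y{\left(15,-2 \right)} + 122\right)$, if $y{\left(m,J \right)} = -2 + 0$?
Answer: $3240$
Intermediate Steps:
$y{\left(m,J \right)} = -2$
$\left(-206 + 233\right) \left(y{\left(15,-2 \right)} + 122\right) = \left(-206 + 233\right) \left(-2 + 122\right) = 27 \cdot 120 = 3240$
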